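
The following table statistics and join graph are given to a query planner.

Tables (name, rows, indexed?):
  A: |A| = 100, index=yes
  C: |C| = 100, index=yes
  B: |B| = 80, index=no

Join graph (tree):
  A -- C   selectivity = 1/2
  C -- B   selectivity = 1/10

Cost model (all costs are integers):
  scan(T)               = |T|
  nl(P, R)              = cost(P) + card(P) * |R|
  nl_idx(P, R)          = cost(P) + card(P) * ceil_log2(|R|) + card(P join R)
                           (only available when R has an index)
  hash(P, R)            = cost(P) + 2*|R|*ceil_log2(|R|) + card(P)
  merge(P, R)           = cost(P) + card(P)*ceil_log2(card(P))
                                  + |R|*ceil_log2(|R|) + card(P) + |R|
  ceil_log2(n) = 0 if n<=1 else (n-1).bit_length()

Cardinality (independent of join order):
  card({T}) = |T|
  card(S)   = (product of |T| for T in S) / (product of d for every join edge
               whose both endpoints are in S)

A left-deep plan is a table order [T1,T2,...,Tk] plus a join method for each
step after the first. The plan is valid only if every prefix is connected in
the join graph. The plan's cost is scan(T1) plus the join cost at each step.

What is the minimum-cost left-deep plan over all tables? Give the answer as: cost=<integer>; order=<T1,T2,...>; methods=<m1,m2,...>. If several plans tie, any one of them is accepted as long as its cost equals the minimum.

Selinger DP (subsets sized 1..n):
  {A}: scan cost=100, card=100
  {C}: scan cost=100, card=100
  {B}: scan cost=80, card=80
  {AC}: card=5000; try (C,hash)→1600, (A,hash)→1600, (C,merge)→1700, (A,merge)→1700, (C,nl_idx)→5800, (A,nl_idx)→5800 …(+2); best=1600 via (C,hash)
  {BC}: card=800; try (B,hash)→1320, (C,nl_idx)→1440, (C,merge)→1520, (B,merge)→1540, (C,hash)→1560, (C,nl)→8080 …(+1); best=1320 via (B,hash)
  {ABC}: card=40000; try (A,hash)→3520, (B,hash)→7720, (A,merge)→10920, (A,nl_idx)→46920, (B,merge)→72240, (A,nl)→81320 …(+1); best=3520 via (A,hash)

cost=3520; order=C,B,A; methods=hash,hash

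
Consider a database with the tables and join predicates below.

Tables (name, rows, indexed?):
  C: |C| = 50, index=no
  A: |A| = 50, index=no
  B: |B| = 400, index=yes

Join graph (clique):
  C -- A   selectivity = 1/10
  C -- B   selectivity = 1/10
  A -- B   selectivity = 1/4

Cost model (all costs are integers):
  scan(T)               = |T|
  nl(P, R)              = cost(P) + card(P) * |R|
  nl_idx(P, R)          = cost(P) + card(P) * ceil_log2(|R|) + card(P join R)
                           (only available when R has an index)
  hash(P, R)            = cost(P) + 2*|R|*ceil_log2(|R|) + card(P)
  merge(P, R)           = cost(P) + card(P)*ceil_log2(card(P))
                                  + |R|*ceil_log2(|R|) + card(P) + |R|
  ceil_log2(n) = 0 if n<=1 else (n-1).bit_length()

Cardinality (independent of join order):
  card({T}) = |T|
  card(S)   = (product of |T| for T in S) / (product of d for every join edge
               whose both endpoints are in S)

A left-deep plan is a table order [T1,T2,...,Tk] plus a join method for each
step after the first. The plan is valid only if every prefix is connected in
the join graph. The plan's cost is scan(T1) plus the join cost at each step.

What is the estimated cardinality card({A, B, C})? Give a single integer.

2500

Tables in S: A(50), B(400), C(50)
Edges inside S: C-A(d=10), C-B(d=10), A-B(d=4)
numerator = 50 * 400 * 50 = 1000000
denominator = 10 * 10 * 4 = 400
card(S) = 1000000 / 400 = 2500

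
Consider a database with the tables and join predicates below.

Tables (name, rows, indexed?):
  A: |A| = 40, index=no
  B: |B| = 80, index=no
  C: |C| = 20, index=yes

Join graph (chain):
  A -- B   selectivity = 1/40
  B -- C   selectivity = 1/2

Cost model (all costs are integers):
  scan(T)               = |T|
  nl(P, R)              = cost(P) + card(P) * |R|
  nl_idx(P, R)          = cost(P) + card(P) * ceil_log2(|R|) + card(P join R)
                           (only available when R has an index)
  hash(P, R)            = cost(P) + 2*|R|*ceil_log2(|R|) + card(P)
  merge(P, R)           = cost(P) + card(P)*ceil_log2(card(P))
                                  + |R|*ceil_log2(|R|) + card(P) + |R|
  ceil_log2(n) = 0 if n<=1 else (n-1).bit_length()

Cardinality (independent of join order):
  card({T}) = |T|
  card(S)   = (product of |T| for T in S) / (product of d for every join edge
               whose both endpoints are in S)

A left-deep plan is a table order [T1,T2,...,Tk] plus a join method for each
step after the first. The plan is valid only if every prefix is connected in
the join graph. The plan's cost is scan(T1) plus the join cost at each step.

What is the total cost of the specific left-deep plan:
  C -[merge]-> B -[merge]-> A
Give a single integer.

step 1: scan C: cost=20, card=20
step 2: join B via merge
    card(P join B) = 20*80/(2) = 800
    cost = 20 + 20*5 + 80*7 + 20 + 80 = 780
step 3: join A via merge
    card(P join A) = 800*40/(40) = 800
    cost = 780 + 800*10 + 40*6 + 800 + 40 = 9860

9860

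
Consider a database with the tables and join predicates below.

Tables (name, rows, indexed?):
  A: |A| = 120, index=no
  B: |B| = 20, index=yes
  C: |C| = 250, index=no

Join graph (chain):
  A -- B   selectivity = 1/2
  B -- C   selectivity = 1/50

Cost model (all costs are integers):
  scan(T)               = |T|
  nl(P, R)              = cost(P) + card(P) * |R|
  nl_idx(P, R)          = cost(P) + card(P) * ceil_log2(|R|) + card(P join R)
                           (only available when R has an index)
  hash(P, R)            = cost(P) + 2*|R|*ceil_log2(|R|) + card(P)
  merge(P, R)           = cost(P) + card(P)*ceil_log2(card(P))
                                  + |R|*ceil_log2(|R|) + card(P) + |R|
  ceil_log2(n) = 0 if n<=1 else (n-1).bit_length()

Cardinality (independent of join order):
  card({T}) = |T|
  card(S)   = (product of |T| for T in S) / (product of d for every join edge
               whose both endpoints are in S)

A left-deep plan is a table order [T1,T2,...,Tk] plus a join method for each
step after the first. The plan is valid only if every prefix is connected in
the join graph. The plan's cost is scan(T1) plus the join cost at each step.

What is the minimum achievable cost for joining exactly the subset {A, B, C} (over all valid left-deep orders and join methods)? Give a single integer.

2460

Selinger DP over subsets of {A,B,C}:
  {A}: scan cost=120, card=120
  {B}: scan cost=20, card=20
  {C}: scan cost=250, card=250
  {AB}: card=1200; try (B,hash)→440, (A,merge)→1100, (B,merge)→1200, (A,hash)→1720, (B,nl_idx)→1920, (A,nl)→2420 …(+1); best=440 via (B,hash)
  {BC}: card=100; try (B,hash)→700, (B,nl_idx)→1600, (C,merge)→2390, (B,merge)→2620, (C,hash)→4040, (C,nl)→5020 …(+1); best=700 via (B,hash)
  {ABC}: card=6000; try (A,merge)→2460, (A,hash)→2480, (C,hash)→5640, (A,nl)→12700, (C,merge)→17090, (C,nl)→300440; best=2460 via (A,merge)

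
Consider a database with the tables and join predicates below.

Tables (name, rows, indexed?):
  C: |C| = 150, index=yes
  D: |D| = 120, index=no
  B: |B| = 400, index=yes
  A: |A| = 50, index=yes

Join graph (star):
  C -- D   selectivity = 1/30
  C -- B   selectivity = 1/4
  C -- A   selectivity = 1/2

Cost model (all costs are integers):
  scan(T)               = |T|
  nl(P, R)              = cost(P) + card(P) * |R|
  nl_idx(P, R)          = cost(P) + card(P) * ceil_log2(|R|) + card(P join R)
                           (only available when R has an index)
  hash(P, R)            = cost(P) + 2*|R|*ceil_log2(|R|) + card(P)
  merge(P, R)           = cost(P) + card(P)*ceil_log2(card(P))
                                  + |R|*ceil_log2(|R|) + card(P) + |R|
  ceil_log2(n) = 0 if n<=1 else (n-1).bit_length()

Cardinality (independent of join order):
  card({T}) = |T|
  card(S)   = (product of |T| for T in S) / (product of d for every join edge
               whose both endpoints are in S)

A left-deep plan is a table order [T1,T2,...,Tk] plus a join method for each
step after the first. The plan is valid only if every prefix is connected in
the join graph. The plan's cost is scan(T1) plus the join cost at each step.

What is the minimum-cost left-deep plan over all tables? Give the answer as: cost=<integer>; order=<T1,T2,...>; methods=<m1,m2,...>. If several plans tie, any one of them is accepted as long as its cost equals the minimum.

Selinger DP (subsets sized 1..n):
  {C}: scan cost=150, card=150
  {D}: scan cost=120, card=120
  {B}: scan cost=400, card=400
  {A}: scan cost=50, card=50
  {CD}: card=600; try (C,nl_idx)→1680, (D,hash)→1980, (C,merge)→2430, (D,merge)→2460, (C,hash)→2640, (C,nl)→18120 …(+1); best=1680 via (C,nl_idx)
  {BC}: card=15000; try (C,hash)→3200, (B,merge)→5500, (C,merge)→5750, (B,hash)→7500, (B,nl_idx)→16500, (C,nl_idx)→18600 …(+2); best=3200 via (C,hash)
  {AC}: card=3750; try (A,hash)→900, (C,merge)→1750, (A,merge)→1850, (C,hash)→2500, (C,nl_idx)→4200, (A,nl_idx)→4800 …(+2); best=900 via (A,hash)
  {BCD}: card=60000; try (B,hash)→9480, (B,merge)→12280, (D,hash)→19880, (B,nl_idx)→67080, (D,merge)→229160, (B,nl)→241680 …(+1); best=9480 via (B,hash)
  {ACD}: card=15000; try (A,hash)→2880, (D,hash)→6330, (A,merge)→8630, (A,nl_idx)→20280, (A,nl)→31680, (D,merge)→50610 …(+1); best=2880 via (A,hash)
  {ABC}: card=375000; try (B,hash)→11850, (A,hash)→18800, (B,merge)→53650, (A,merge)→228550, (B,nl_idx)→409650, (A,nl_idx)→468200 …(+2); best=11850 via (B,hash)
  {ABCD}: card=1500000; try (B,hash)→25080, (A,hash)→70080, (B,merge)→231880, (D,hash)→388530, (A,merge)→1029830, (B,nl_idx)→1637880 …(+5); best=25080 via (B,hash)

cost=25080; order=D,C,A,B; methods=nl_idx,hash,hash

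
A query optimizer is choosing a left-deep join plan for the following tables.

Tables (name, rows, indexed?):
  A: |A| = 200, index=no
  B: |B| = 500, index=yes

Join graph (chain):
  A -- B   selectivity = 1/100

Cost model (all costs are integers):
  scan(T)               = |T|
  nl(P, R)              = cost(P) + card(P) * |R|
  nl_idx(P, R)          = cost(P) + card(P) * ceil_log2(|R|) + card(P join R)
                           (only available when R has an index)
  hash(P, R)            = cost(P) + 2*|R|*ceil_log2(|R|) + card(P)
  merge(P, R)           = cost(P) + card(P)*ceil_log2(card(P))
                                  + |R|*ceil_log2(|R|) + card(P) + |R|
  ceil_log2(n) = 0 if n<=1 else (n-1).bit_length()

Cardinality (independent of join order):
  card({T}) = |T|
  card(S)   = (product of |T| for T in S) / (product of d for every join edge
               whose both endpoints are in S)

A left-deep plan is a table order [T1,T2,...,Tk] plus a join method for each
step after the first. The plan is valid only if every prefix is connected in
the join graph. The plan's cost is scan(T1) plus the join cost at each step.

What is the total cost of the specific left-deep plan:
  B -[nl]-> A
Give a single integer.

step 1: scan B: cost=500, card=500
step 2: join A via nl
    card(P join A) = 500*200/(100) = 1000
    cost = 500 + 500*200 = 100500

100500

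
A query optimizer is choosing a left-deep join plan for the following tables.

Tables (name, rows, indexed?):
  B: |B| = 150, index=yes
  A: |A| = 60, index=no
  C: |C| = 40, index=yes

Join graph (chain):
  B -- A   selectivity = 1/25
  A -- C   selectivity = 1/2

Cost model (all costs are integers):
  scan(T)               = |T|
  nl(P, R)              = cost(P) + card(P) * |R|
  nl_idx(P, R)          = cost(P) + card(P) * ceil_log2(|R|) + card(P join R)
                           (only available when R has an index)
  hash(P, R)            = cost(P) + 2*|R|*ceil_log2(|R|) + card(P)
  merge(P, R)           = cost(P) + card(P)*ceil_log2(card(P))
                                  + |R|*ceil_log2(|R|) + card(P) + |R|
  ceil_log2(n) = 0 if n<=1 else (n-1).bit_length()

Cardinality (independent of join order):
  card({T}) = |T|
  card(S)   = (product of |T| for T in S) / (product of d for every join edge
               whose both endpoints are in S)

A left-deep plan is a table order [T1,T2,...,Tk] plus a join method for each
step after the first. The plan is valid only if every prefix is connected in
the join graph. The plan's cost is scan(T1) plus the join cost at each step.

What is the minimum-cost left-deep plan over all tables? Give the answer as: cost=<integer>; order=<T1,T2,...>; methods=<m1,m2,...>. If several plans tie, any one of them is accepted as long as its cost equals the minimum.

Selinger DP (subsets sized 1..n):
  {B}: scan cost=150, card=150
  {A}: scan cost=60, card=60
  {C}: scan cost=40, card=40
  {AB}: card=360; try (B,nl_idx)→900, (A,hash)→1020, (B,merge)→1830, (A,merge)→1920, (B,hash)→2520, (B,nl)→9060 …(+1); best=900 via (B,nl_idx)
  {AC}: card=1200; try (C,hash)→600, (A,merge)→740, (C,merge)→760, (A,hash)→800, (C,nl_idx)→1620, (A,nl)→2440 …(+1); best=600 via (C,hash)
  {ABC}: card=7200; try (C,hash)→1740, (B,hash)→4200, (C,merge)→4780, (C,nl_idx)→10260, (C,nl)→15300, (B,merge)→16350 …(+2); best=1740 via (C,hash)

cost=1740; order=A,B,C; methods=nl_idx,hash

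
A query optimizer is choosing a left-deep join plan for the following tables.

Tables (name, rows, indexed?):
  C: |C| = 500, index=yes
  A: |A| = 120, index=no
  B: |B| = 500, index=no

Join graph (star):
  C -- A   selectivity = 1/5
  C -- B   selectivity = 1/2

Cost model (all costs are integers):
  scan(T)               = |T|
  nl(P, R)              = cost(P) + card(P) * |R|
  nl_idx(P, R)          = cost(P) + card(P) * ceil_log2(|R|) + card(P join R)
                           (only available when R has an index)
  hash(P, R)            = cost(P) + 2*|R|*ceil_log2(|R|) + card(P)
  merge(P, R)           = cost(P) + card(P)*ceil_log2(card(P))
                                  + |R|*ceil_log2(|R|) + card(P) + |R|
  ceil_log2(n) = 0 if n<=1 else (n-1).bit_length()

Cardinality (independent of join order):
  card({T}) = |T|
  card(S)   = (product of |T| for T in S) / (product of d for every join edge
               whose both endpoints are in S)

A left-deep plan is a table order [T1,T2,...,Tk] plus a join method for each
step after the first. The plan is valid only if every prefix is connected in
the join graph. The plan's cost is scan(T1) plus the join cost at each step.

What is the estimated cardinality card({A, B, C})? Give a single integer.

3000000

Tables in S: A(120), B(500), C(500)
Edges inside S: C-A(d=5), C-B(d=2)
numerator = 120 * 500 * 500 = 30000000
denominator = 5 * 2 = 10
card(S) = 30000000 / 10 = 3000000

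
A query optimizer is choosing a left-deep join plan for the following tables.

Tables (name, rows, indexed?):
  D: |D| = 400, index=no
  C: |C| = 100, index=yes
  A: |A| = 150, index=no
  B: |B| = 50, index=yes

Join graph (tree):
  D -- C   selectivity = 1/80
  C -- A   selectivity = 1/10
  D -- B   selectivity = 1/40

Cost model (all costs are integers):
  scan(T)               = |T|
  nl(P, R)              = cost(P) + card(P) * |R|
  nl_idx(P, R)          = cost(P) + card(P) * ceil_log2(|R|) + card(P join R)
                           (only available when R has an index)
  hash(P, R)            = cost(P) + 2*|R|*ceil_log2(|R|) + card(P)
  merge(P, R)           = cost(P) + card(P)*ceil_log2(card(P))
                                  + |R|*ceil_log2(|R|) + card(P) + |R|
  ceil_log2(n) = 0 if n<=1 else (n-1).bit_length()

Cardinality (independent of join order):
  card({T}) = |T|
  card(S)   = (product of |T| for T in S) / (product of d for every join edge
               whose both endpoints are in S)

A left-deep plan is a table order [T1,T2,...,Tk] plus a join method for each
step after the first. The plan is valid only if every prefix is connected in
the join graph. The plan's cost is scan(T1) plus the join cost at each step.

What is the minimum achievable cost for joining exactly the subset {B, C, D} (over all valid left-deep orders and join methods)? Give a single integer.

Selinger DP over subsets of {B,C,D}:
  {D}: scan cost=400, card=400
  {C}: scan cost=100, card=100
  {B}: scan cost=50, card=50
  {CD}: card=500; try (C,hash)→2200, (C,nl_idx)→3700, (D,merge)→4900, (C,merge)→5200, (D,hash)→7400, (D,nl)→40100 …(+1); best=2200 via (C,hash)
  {BD}: card=500; try (B,hash)→1400, (B,nl_idx)→3300, (D,merge)→4400, (B,merge)→4750, (D,hash)→7300, (D,nl)→20050 …(+1); best=1400 via (B,hash)
  {BCD}: card=625; try (C,hash)→3300, (B,hash)→3300, (C,nl_idx)→5525, (B,nl_idx)→5825, (C,merge)→7200, (B,merge)→7550 …(+2); best=3300 via (C,hash)

3300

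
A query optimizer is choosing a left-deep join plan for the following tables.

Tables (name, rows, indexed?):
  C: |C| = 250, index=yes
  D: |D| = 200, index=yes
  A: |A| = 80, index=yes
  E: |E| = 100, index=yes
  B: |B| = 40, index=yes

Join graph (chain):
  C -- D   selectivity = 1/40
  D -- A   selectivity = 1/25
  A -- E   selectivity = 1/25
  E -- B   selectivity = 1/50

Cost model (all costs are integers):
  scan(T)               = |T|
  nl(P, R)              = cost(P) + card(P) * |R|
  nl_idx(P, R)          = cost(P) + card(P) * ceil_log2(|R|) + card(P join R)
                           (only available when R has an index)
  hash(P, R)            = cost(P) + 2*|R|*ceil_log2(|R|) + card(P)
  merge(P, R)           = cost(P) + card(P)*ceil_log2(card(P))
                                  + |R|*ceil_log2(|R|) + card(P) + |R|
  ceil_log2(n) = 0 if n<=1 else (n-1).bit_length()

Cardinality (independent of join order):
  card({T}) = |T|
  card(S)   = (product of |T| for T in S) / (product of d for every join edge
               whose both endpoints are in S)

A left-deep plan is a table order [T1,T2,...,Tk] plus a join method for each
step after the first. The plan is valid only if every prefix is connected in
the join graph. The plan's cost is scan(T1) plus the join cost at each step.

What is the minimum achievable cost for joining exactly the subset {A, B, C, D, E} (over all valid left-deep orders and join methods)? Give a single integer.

Selinger DP over subsets of {A,B,C,D,E}:
  {C}: scan cost=250, card=250
  {D}: scan cost=200, card=200
  {A}: scan cost=80, card=80
  {E}: scan cost=100, card=100
  {B}: scan cost=40, card=40
  {CD}: card=1250; try (C,nl_idx)→3050, (D,nl_idx)→3500, (D,hash)→3700, (C,merge)→4250, (D,merge)→4300, (C,hash)→4400 …(+2); best=3050 via (C,nl_idx)
  {AD}: card=640; try (D,nl_idx)→1360, (A,hash)→1520, (A,nl_idx)→2240, (D,merge)→2520, (A,merge)→2640, (D,hash)→3360 …(+2); best=1360 via (D,nl_idx)
  {AE}: card=320; try (E,nl_idx)→960, (A,nl_idx)→1120, (A,hash)→1320, (E,merge)→1520, (A,merge)→1540, (E,hash)→1560 …(+2); best=960 via (E,nl_idx)
  {BE}: card=80; try (E,nl_idx)→400, (B,hash)→680, (B,nl_idx)→780, (E,merge)→1120, (B,merge)→1180, (E,hash)→1480 …(+2); best=400 via (E,nl_idx)
  {ACD}: card=4000; try (A,hash)→5420, (C,hash)→6000, (C,nl_idx)→10480, (C,merge)→10650, (A,nl_idx)→15800, (A,merge)→18690 …(+2); best=5420 via (A,hash)
  {ADE}: card=2560; try (E,hash)→3400, (D,hash)→4480, (D,merge)→5960, (D,nl_idx)→6080, (E,nl_idx)→8400, (E,merge)→9200 …(+2); best=3400 via (E,hash)
  {ABE}: card=256; try (A,nl_idx)→1216, (A,hash)→1600, (A,merge)→1680, (B,hash)→1760, (B,nl_idx)→3136, (B,merge)→4440 …(+2); best=1216 via (A,nl_idx)
  {ACDE}: card=16000; try (C,hash)→9960, (E,hash)→10820, (C,merge)→38930, (C,nl_idx)→39880, (E,nl_idx)→49420, (E,merge)→58220 …(+2); best=9960 via (C,hash)
  {ABDE}: card=2048; try (D,hash)→4672, (D,nl_idx)→5312, (D,merge)→5320, (B,hash)→6440, (B,nl_idx)→20808, (B,merge)→36960 …(+2); best=4672 via (D,hash)
  {ABCDE}: card=12800; try (C,hash)→10720, (B,hash)→26440, (C,merge)→31498, (C,nl_idx)→33856, (B,nl_idx)→118760, (B,merge)→250240 …(+2); best=10720 via (C,hash)

10720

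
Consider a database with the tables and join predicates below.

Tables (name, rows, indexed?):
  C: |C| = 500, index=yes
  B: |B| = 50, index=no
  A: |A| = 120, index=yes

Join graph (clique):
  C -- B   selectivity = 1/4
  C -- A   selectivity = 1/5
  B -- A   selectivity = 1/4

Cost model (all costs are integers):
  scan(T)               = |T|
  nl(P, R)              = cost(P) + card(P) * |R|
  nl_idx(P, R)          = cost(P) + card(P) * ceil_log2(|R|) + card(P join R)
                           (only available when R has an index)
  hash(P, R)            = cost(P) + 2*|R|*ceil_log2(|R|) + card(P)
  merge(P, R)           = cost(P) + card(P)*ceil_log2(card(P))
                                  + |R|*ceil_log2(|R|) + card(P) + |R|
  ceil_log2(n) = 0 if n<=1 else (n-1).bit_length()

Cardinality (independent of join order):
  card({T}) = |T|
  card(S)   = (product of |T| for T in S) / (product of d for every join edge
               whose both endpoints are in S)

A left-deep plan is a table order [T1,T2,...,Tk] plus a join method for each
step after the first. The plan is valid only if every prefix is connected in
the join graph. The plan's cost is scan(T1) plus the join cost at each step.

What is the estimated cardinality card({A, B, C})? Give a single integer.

37500

Tables in S: A(120), B(50), C(500)
Edges inside S: C-B(d=4), C-A(d=5), B-A(d=4)
numerator = 120 * 50 * 500 = 3000000
denominator = 4 * 5 * 4 = 80
card(S) = 3000000 / 80 = 37500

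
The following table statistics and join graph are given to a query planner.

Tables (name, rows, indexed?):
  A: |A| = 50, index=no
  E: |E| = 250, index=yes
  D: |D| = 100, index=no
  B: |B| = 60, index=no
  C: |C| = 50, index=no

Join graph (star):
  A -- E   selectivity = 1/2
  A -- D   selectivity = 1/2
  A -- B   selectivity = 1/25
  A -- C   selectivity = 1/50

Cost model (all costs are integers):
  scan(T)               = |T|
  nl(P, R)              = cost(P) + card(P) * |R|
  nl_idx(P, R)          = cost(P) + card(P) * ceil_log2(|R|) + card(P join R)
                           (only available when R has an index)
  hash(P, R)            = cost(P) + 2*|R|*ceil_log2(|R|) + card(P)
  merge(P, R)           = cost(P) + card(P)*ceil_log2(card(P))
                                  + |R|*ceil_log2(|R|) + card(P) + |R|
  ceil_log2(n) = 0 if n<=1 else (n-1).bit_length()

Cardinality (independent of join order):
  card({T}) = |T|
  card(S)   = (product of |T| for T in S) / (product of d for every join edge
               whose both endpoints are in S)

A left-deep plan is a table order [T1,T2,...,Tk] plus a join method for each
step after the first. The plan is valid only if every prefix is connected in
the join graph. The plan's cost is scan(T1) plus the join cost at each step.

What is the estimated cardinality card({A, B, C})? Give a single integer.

Tables in S: A(50), B(60), C(50)
Edges inside S: A-B(d=25), A-C(d=50)
numerator = 50 * 60 * 50 = 150000
denominator = 25 * 50 = 1250
card(S) = 150000 / 1250 = 120

120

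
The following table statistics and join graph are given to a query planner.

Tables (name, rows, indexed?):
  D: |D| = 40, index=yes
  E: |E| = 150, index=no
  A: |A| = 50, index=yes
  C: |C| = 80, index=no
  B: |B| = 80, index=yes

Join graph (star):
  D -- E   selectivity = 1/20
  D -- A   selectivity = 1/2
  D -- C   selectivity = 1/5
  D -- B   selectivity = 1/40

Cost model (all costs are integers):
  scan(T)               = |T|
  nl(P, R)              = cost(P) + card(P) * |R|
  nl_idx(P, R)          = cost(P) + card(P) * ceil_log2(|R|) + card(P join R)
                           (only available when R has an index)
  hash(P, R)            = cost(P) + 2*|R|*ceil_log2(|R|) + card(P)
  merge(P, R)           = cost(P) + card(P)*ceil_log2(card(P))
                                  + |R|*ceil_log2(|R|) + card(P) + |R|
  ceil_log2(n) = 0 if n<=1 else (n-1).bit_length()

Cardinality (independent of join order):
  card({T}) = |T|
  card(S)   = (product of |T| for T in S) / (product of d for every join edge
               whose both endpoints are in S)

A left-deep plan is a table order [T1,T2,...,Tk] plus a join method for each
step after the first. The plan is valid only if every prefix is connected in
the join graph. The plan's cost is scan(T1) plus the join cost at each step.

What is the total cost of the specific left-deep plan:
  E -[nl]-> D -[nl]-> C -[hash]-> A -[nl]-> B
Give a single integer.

step 1: scan E: cost=150, card=150
step 2: join D via nl
    card(P join D) = 150*40/(20) = 300
    cost = 150 + 150*40 = 6150
step 3: join C via nl
    card(P join C) = 300*80/(5) = 4800
    cost = 6150 + 300*80 = 30150
step 4: join A via hash
    card(P join A) = 4800*50/(2) = 120000
    cost = 30150 + 2*50*6 + 4800 = 35550
step 5: join B via nl
    card(P join B) = 120000*80/(40) = 240000
    cost = 35550 + 120000*80 = 9635550

9635550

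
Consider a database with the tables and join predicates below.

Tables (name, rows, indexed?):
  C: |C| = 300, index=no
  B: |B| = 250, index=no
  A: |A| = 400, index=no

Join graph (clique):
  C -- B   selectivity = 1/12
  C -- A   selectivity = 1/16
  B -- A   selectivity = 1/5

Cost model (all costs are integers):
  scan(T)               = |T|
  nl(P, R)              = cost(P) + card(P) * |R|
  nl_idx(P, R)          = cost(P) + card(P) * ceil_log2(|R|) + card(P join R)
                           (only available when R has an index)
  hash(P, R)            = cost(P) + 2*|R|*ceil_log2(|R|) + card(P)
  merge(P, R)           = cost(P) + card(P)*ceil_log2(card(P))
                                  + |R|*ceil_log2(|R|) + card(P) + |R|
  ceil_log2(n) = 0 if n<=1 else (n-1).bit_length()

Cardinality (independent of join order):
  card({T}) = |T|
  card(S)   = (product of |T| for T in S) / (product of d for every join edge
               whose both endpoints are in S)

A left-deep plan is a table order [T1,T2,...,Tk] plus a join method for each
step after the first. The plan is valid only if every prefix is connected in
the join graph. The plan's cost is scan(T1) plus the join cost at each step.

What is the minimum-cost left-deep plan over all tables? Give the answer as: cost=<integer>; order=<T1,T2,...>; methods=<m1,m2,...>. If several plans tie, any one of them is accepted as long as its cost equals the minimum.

cost=17700; order=A,C,B; methods=hash,hash

Selinger DP (subsets sized 1..n):
  {C}: scan cost=300, card=300
  {B}: scan cost=250, card=250
  {A}: scan cost=400, card=400
  {BC}: card=6250; try (B,hash)→4600, (C,merge)→5500, (B,merge)→5550, (C,hash)→5900, (C,nl)→75250, (B,nl)→75300; best=4600 via (B,hash)
  {AC}: card=7500; try (C,hash)→6200, (A,merge)→7300, (C,merge)→7400, (A,hash)→7800, (A,nl)→120300, (C,nl)→120400; best=6200 via (C,hash)
  {AB}: card=20000; try (B,hash)→4800, (A,merge)→6500, (B,merge)→6650, (A,hash)→7700, (A,nl)→100250, (B,nl)→100400; best=4800 via (B,hash)
  {ABC}: card=31250; try (B,hash)→17700, (A,hash)→18050, (C,hash)→30200, (A,merge)→96100, (B,merge)→113450, (C,merge)→327800 …(+3); best=17700 via (B,hash)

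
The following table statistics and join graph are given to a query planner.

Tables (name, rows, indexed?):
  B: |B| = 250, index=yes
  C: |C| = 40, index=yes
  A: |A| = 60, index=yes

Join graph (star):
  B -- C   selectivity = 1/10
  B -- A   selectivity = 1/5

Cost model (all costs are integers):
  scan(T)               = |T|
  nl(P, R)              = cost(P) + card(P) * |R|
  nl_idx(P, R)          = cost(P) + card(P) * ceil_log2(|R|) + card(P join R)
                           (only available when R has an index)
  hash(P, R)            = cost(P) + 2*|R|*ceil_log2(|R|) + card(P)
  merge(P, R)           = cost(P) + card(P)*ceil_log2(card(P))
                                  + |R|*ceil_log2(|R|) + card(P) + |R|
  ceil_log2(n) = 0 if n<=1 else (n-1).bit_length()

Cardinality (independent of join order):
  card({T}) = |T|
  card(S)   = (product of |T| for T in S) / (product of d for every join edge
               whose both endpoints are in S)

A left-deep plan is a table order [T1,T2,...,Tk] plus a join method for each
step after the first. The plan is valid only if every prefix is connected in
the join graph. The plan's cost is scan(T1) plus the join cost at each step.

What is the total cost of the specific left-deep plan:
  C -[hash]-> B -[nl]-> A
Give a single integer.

64080

step 1: scan C: cost=40, card=40
step 2: join B via hash
    card(P join B) = 40*250/(10) = 1000
    cost = 40 + 2*250*8 + 40 = 4080
step 3: join A via nl
    card(P join A) = 1000*60/(5) = 12000
    cost = 4080 + 1000*60 = 64080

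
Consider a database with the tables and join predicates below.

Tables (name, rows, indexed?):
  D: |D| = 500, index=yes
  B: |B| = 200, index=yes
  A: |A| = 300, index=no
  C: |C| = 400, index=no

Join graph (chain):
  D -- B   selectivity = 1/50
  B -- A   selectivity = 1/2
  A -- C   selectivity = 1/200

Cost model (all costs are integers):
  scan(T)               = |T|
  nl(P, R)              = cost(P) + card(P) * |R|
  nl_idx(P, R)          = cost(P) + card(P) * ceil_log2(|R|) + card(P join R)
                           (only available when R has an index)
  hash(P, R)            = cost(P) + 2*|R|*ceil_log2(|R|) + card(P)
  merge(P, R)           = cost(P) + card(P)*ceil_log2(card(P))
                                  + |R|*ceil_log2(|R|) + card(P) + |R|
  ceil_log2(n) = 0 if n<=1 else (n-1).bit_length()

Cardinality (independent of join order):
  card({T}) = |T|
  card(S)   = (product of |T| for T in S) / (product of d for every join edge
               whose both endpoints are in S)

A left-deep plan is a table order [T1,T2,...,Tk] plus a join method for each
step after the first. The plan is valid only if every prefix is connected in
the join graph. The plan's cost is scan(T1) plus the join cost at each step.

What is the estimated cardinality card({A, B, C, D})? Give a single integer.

600000

Tables in S: A(300), B(200), C(400), D(500)
Edges inside S: D-B(d=50), B-A(d=2), A-C(d=200)
numerator = 300 * 200 * 400 * 500 = 12000000000
denominator = 50 * 2 * 200 = 20000
card(S) = 12000000000 / 20000 = 600000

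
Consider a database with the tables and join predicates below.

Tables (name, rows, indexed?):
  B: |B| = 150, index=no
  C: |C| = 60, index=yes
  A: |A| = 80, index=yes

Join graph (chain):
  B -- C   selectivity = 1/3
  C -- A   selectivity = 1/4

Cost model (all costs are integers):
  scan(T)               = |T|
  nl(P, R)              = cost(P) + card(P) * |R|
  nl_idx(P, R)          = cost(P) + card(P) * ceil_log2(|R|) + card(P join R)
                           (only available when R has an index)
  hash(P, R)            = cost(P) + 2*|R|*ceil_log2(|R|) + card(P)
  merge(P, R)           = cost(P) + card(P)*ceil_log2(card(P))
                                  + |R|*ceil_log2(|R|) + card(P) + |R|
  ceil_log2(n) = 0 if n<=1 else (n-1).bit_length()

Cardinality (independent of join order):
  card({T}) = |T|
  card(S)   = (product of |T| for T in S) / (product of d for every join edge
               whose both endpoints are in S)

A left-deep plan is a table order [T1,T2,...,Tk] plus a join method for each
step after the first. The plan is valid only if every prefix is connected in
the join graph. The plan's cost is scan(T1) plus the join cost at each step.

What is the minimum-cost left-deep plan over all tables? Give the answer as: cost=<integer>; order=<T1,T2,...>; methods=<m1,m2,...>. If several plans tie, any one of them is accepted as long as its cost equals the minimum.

cost=4480; order=A,C,B; methods=hash,hash

Selinger DP (subsets sized 1..n):
  {B}: scan cost=150, card=150
  {C}: scan cost=60, card=60
  {A}: scan cost=80, card=80
  {BC}: card=3000; try (C,hash)→1020, (B,merge)→1830, (C,merge)→1920, (B,hash)→2520, (C,nl_idx)→4050, (B,nl)→9060 …(+1); best=1020 via (C,hash)
  {AC}: card=1200; try (C,hash)→880, (A,merge)→1120, (C,merge)→1140, (A,hash)→1240, (A,nl_idx)→1680, (C,nl_idx)→1760 …(+2); best=880 via (C,hash)
  {ABC}: card=60000; try (B,hash)→4480, (A,hash)→5140, (B,merge)→16630, (A,merge)→40660, (A,nl_idx)→82020, (B,nl)→180880 …(+1); best=4480 via (B,hash)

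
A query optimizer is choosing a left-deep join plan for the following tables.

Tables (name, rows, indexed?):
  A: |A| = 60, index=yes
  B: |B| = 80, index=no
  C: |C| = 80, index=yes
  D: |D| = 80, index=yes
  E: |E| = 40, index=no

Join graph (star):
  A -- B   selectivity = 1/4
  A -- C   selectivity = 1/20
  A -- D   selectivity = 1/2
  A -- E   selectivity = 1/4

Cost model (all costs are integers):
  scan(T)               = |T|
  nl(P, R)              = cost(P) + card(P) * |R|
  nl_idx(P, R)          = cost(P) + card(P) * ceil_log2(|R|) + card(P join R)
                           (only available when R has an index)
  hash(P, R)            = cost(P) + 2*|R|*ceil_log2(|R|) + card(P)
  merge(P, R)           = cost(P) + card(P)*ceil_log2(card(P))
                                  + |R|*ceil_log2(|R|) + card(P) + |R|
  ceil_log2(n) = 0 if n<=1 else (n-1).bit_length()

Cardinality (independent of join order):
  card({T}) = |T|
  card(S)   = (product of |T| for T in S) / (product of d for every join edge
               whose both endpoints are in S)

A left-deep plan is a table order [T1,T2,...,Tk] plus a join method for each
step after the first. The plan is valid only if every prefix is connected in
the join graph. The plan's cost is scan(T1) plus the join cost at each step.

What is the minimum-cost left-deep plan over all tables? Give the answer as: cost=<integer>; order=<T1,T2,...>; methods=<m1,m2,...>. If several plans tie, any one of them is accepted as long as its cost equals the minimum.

Selinger DP (subsets sized 1..n):
  {A}: scan cost=60, card=60
  {B}: scan cost=80, card=80
  {C}: scan cost=80, card=80
  {D}: scan cost=80, card=80
  {E}: scan cost=40, card=40
  {AB}: card=1200; try (A,hash)→880, (B,merge)→1120, (A,merge)→1140, (B,hash)→1240, (A,nl_idx)→1760, (B,nl)→4860 …(+1); best=880 via (A,hash)
  {AC}: card=240; try (C,nl_idx)→720, (A,nl_idx)→800, (A,hash)→880, (C,merge)→1120, (A,merge)→1140, (C,hash)→1240 …(+2); best=720 via (C,nl_idx)
  {AD}: card=2400; try (A,hash)→880, (D,merge)→1120, (A,merge)→1140, (D,hash)→1240, (D,nl_idx)→2880, (A,nl_idx)→2960 …(+2); best=880 via (A,hash)
  {AE}: card=600; try (E,hash)→600, (A,merge)→740, (E,merge)→760, (A,hash)→800, (A,nl_idx)→880, (A,nl)→2440 …(+1); best=600 via (E,hash)
  {ABC}: card=4800; try (B,hash)→2080, (C,hash)→3200, (B,merge)→3520, (C,nl_idx)→14080, (C,merge)→15920, (B,nl)→19920 …(+1); best=2080 via (B,hash)
  {ABD}: card=48000; try (D,hash)→3200, (B,hash)→4400, (D,merge)→15920, (B,merge)→32720, (D,nl_idx)→57280, (D,nl)→96880 …(+1); best=3200 via (D,hash)
  {ABE}: card=12000; try (B,hash)→2320, (E,hash)→2560, (B,merge)→7840, (E,merge)→15560, (B,nl)→48600, (E,nl)→48880; best=2320 via (B,hash)
  {ACD}: card=9600; try (D,hash)→2080, (D,merge)→3520, (C,hash)→4400, (D,nl_idx)→12000, (D,nl)→19920, (C,nl_idx)→27280 …(+2); best=2080 via (D,hash)
  {ACE}: card=2400; try (E,hash)→1440, (C,hash)→2320, (E,merge)→3160, (C,nl_idx)→7200, (C,merge)→7840, (E,nl)→10320 …(+1); best=1440 via (E,hash)
  {ADE}: card=24000; try (D,hash)→2320, (E,hash)→3760, (D,merge)→7840, (D,nl_idx)→28800, (E,merge)→32360, (D,nl)→48600 …(+1); best=2320 via (D,hash)
  {ABCD}: card=192000; try (D,hash)→8000, (B,hash)→12800, (C,hash)→52320, (D,merge)→69920, (B,merge)→146720, (D,nl_idx)→227680 …(+5); best=8000 via (D,hash)
  {ABCE}: card=48000; try (B,hash)→4960, (E,hash)→7360, (C,hash)→15440, (B,merge)→33280, (E,merge)→69560, (C,nl_idx)→134320 …(+4); best=4960 via (B,hash)
  {ABDE}: card=480000; try (D,hash)→15440, (B,hash)→27440, (E,hash)→51680, (D,merge)→182960, (B,merge)→386960, (D,nl_idx)→566320 …(+4); best=15440 via (D,hash)
  {ACDE}: card=96000; try (D,hash)→4960, (E,hash)→12160, (C,hash)→27440, (D,merge)→33280, (D,nl_idx)→114240, (E,merge)→146360 …(+5); best=4960 via (D,hash)
  {ABCDE}: card=1920000; try (D,hash)→54080, (B,hash)→102080, (E,hash)→200480, (C,hash)→496560, (D,merge)→821600, (B,merge)→1733600 …(+8); best=54080 via (D,hash)

cost=54080; order=A,C,E,B,D; methods=nl_idx,hash,hash,hash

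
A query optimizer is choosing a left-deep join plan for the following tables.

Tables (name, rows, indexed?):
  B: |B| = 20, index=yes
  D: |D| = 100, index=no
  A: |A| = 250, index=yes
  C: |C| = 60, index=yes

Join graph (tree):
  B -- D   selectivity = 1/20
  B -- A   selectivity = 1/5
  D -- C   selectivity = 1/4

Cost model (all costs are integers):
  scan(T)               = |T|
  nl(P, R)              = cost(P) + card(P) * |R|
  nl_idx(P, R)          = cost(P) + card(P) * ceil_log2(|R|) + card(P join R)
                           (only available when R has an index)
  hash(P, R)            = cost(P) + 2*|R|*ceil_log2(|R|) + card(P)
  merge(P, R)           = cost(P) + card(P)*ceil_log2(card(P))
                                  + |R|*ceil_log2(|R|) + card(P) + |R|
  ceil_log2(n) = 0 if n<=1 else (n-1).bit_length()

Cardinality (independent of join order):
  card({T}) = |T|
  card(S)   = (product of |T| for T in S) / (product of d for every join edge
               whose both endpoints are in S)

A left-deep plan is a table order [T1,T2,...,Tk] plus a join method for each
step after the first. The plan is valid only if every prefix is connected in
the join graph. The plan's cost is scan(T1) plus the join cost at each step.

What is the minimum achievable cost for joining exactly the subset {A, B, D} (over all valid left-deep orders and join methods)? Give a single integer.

3100

Selinger DP over subsets of {A,B,D}:
  {B}: scan cost=20, card=20
  {D}: scan cost=100, card=100
  {A}: scan cost=250, card=250
  {BD}: card=100; try (B,hash)→400, (B,nl_idx)→700, (D,merge)→940, (B,merge)→1020, (D,hash)→1440, (D,nl)→2020 …(+1); best=400 via (B,hash)
  {AB}: card=1000; try (B,hash)→700, (A,nl_idx)→1180, (A,merge)→2390, (B,nl_idx)→2500, (B,merge)→2620, (A,hash)→4040 …(+2); best=700 via (B,hash)
  {ABD}: card=5000; try (D,hash)→3100, (A,merge)→3450, (A,hash)→4500, (A,nl_idx)→6200, (D,merge)→12500, (A,nl)→25400 …(+1); best=3100 via (D,hash)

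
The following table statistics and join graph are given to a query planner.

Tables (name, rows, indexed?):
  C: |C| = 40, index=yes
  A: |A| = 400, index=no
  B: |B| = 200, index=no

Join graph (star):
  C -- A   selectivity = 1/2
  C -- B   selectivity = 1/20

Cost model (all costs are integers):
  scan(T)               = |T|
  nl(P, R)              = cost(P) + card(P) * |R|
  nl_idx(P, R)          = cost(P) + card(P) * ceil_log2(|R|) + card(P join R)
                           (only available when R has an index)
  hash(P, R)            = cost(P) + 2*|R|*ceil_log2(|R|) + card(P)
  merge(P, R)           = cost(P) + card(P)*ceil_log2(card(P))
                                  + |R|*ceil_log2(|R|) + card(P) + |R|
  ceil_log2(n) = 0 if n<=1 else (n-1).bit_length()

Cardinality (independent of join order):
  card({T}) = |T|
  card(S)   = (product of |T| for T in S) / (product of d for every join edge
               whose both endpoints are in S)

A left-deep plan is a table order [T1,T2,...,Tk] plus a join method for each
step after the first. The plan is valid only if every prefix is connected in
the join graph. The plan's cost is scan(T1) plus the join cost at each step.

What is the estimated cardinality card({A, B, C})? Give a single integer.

80000

Tables in S: A(400), B(200), C(40)
Edges inside S: C-A(d=2), C-B(d=20)
numerator = 400 * 200 * 40 = 3200000
denominator = 2 * 20 = 40
card(S) = 3200000 / 40 = 80000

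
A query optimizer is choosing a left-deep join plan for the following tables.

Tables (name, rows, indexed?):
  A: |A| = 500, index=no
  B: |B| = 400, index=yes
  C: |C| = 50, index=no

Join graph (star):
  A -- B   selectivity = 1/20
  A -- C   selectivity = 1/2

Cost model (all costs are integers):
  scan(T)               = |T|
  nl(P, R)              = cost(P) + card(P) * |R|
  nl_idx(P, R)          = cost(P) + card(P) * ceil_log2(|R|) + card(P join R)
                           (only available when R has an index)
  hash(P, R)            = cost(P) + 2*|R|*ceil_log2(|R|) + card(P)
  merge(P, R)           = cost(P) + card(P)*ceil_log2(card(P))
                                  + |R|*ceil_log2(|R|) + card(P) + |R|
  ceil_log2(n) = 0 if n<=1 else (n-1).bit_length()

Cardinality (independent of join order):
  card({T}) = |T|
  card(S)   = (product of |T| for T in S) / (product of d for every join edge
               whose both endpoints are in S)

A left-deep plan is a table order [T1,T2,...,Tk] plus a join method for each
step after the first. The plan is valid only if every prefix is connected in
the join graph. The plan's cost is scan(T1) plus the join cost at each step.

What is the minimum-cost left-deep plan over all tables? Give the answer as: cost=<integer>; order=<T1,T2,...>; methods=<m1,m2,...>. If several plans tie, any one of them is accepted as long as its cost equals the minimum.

Selinger DP (subsets sized 1..n):
  {A}: scan cost=500, card=500
  {B}: scan cost=400, card=400
  {C}: scan cost=50, card=50
  {AB}: card=10000; try (B,hash)→8200, (A,merge)→9400, (B,merge)→9500, (A,hash)→9800, (B,nl_idx)→15000, (A,nl)→200400 …(+1); best=8200 via (B,hash)
  {AC}: card=12500; try (C,hash)→1600, (A,merge)→5400, (C,merge)→5850, (A,hash)→9100, (A,nl)→25050, (C,nl)→25500; best=1600 via (C,hash)
  {ABC}: card=250000; try (C,hash)→18800, (B,hash)→21300, (C,merge)→158550, (B,merge)→193100, (B,nl_idx)→364100, (C,nl)→508200 …(+1); best=18800 via (C,hash)

cost=18800; order=A,B,C; methods=hash,hash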